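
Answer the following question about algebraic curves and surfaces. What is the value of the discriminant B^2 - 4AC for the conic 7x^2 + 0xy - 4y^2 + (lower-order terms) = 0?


The discriminant of a conic Ax^2 + Bxy + Cy^2 + ... = 0 is B^2 - 4AC.
B^2 = 0^2 = 0
4AC = 4*7*(-4) = -112
Discriminant = 0 + 112 = 112

112


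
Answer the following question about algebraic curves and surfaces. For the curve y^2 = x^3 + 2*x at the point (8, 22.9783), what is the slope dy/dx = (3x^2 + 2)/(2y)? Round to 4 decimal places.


Using implicit differentiation of y^2 = x^3 + 2*x:
2y * dy/dx = 3x^2 + 2
dy/dx = (3x^2 + 2)/(2y)
Numerator: 3*8^2 + 2 = 194
Denominator: 2*22.9783 = 45.9566
dy/dx = 194/45.9566 = 4.2214

4.2214


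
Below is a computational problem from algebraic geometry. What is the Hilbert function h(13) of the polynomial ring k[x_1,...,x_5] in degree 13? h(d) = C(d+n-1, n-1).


The Hilbert function for the polynomial ring in 5 variables is:
h(d) = C(d+n-1, n-1)
h(13) = C(13+5-1, 5-1) = C(17, 4)
= 17! / (4! * 13!)
= 2380

2380


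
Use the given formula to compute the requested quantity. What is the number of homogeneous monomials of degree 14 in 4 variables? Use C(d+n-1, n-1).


The number of degree-14 monomials in 4 variables is C(d+n-1, n-1).
= C(14+4-1, 4-1) = C(17, 3)
= 680

680


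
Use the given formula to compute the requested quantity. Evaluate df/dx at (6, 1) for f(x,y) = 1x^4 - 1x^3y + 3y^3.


df/dx = 4*1*x^3 + 3*(-1)*x^2*y
At (6,1): 4*1*6^3 + 3*(-1)*6^2*1
= 864 - 108
= 756

756


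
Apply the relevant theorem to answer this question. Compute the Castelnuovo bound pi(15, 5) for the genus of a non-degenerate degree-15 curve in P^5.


Castelnuovo's bound: write d - 1 = m(r-1) + epsilon with 0 <= epsilon < r-1.
d - 1 = 15 - 1 = 14
r - 1 = 5 - 1 = 4
14 = 3*4 + 2, so m = 3, epsilon = 2
pi(d, r) = m(m-1)(r-1)/2 + m*epsilon
= 3*2*4/2 + 3*2
= 24/2 + 6
= 12 + 6 = 18

18


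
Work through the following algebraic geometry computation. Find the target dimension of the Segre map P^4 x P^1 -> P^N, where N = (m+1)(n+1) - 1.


The Segre embedding maps P^m x P^n into P^N via
all products of coordinates from each factor.
N = (m+1)(n+1) - 1
N = (4+1)(1+1) - 1
N = 5*2 - 1
N = 10 - 1 = 9

9


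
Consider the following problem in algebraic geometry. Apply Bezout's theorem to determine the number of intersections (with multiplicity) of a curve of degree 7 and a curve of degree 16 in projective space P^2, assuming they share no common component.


Bezout's theorem states the intersection count equals the product of degrees.
Intersection count = 7 * 16 = 112

112


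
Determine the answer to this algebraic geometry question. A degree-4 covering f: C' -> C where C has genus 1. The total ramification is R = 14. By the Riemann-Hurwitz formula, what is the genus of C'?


Riemann-Hurwitz formula: 2g' - 2 = d(2g - 2) + R
Given: d = 4, g = 1, R = 14
2g' - 2 = 4*(2*1 - 2) + 14
2g' - 2 = 4*0 + 14
2g' - 2 = 0 + 14 = 14
2g' = 16
g' = 8

8


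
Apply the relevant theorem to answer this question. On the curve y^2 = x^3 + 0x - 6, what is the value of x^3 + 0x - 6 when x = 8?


Compute x^3 + 0x - 6 at x = 8:
x^3 = 8^3 = 512
0*x = 0*8 = 0
Sum: 512 + 0 - 6 = 506

506


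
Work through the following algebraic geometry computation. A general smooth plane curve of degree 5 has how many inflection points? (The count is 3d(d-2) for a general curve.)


For a general smooth plane curve C of degree d, the inflection points are
the intersection of C with its Hessian curve, which has degree 3(d-2).
By Bezout, the total intersection number is d * 3(d-2) = 5 * 9 = 45.
For a general curve every flex is ordinary, so each contributes
multiplicity 1 to C·Hess(C), and the number of distinct inflection
points is 3d(d-2).
Inflection points = 3*5*(5-2) = 3*5*3 = 45

45


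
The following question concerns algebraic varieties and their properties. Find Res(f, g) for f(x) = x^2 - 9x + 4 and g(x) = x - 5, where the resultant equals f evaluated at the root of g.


For Res(f, x - c), we evaluate f at x = c.
f(5) = 5^2 - 9*5 + 4
= 25 - 45 + 4
= -20 + 4 = -16
Res(f, g) = -16

-16


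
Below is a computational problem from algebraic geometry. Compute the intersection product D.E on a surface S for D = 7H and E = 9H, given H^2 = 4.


Using bilinearity of the intersection pairing on a surface S:
(aH).(bH) = ab * (H.H)
We have H^2 = 4.
D.E = (7H).(9H) = 7*9*4
= 63*4
= 252

252


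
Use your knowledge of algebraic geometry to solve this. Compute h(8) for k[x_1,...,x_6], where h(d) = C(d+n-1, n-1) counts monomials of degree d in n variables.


The Hilbert function for the polynomial ring in 6 variables is:
h(d) = C(d+n-1, n-1)
h(8) = C(8+6-1, 6-1) = C(13, 5)
= 13! / (5! * 8!)
= 1287

1287


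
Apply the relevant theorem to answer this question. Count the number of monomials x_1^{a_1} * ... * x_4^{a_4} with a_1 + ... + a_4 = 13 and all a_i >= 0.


The number of degree-13 monomials in 4 variables is C(d+n-1, n-1).
= C(13+4-1, 4-1) = C(16, 3)
= 560

560


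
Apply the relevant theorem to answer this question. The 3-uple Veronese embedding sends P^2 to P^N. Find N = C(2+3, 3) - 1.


The Veronese embedding v_d: P^n -> P^N maps each point to all
degree-d monomials in n+1 homogeneous coordinates.
N = C(n+d, d) - 1
N = C(2+3, 3) - 1
N = C(5, 3) - 1
C(5, 3) = 10
N = 10 - 1 = 9

9


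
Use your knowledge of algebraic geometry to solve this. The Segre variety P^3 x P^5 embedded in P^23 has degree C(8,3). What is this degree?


The degree of the Segre variety P^3 x P^5 is C(m+n, m).
= C(8, 3)
= 56

56


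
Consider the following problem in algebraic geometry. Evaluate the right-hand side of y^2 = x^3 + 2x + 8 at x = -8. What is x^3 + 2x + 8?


Compute x^3 + 2x + 8 at x = -8:
x^3 = (-8)^3 = -512
2*x = 2*(-8) = -16
Sum: -512 - 16 + 8 = -520

-520


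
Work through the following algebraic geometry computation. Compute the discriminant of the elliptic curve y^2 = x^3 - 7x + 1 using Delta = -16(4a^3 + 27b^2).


Compute each component:
4a^3 = 4*(-7)^3 = 4*(-343) = -1372
27b^2 = 27*1^2 = 27*1 = 27
4a^3 + 27b^2 = -1372 + 27 = -1345
Delta = -16*(-1345) = 21520

21520


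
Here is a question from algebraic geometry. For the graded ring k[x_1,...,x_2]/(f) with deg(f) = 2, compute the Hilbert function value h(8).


For R = k[x_1,...,x_n]/(f) with f homogeneous of degree e:
The Hilbert series is (1 - t^e)/(1 - t)^n.
So h(d) = C(d+n-1, n-1) - C(d-e+n-1, n-1) for d >= e.
With n=2, e=2, d=8:
C(8+2-1, 2-1) = C(9, 1) = 9
C(8-2+2-1, 2-1) = C(7, 1) = 7
h(8) = 9 - 7 = 2

2


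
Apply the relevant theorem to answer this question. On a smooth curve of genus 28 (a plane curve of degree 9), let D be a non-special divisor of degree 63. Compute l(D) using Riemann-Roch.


First, compute the genus of a smooth plane curve of degree 9:
g = (d-1)(d-2)/2 = (9-1)(9-2)/2 = 28
For a non-special divisor D (i.e., h^1(D) = 0), Riemann-Roch gives:
l(D) = deg(D) - g + 1
Since deg(D) = 63 >= 2g - 1 = 55, D is non-special.
l(D) = 63 - 28 + 1 = 36

36


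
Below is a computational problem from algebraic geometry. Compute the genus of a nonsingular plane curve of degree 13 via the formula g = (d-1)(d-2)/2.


Using the genus formula for smooth plane curves:
g = (d-1)(d-2)/2
g = (13-1)(13-2)/2
g = 12*11/2
g = 132/2 = 66

66


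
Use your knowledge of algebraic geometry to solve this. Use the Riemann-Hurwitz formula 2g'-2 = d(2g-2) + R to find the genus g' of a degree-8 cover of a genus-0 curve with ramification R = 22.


Riemann-Hurwitz formula: 2g' - 2 = d(2g - 2) + R
Given: d = 8, g = 0, R = 22
2g' - 2 = 8*(2*0 - 2) + 22
2g' - 2 = 8*(-2) + 22
2g' - 2 = -16 + 22 = 6
2g' = 8
g' = 4

4


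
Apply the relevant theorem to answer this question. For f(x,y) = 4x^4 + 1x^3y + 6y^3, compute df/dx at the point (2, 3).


df/dx = 4*4*x^3 + 3*1*x^2*y
At (2,3): 4*4*2^3 + 3*1*2^2*3
= 128 + 36
= 164

164


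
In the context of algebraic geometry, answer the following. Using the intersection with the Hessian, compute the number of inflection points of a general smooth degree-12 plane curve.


For a general smooth plane curve C of degree d, the inflection points are
the intersection of C with its Hessian curve, which has degree 3(d-2).
By Bezout, the total intersection number is d * 3(d-2) = 12 * 30 = 360.
For a general curve every flex is ordinary, so each contributes
multiplicity 1 to C·Hess(C), and the number of distinct inflection
points is 3d(d-2).
Inflection points = 3*12*(12-2) = 3*12*10 = 360

360


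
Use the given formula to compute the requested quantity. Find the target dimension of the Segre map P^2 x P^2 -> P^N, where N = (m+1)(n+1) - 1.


The Segre embedding maps P^m x P^n into P^N via
all products of coordinates from each factor.
N = (m+1)(n+1) - 1
N = (2+1)(2+1) - 1
N = 3*3 - 1
N = 9 - 1 = 8

8


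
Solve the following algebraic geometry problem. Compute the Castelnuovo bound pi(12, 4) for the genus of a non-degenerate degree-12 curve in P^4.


Castelnuovo's bound: write d - 1 = m(r-1) + epsilon with 0 <= epsilon < r-1.
d - 1 = 12 - 1 = 11
r - 1 = 4 - 1 = 3
11 = 3*3 + 2, so m = 3, epsilon = 2
pi(d, r) = m(m-1)(r-1)/2 + m*epsilon
= 3*2*3/2 + 3*2
= 18/2 + 6
= 9 + 6 = 15

15


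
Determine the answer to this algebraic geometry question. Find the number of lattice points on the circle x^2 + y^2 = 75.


Systematically check integer values of x where x^2 <= 75.
For each valid x, check if 75 - x^2 is a perfect square.
Total integer solutions found: 0

0


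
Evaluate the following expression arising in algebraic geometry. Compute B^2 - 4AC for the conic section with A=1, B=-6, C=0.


The discriminant of a conic Ax^2 + Bxy + Cy^2 + ... = 0 is B^2 - 4AC.
B^2 = (-6)^2 = 36
4AC = 4*1*0 = 0
Discriminant = 36 + 0 = 36

36


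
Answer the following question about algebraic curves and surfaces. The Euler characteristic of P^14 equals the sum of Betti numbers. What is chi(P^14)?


The complex projective space P^14 has one cell in each even real dimension 0, 2, ..., 28.
The cohomology groups are H^{2k}(P^14) = Z for k = 0,...,14, and 0 otherwise.
Euler characteristic = sum of Betti numbers = 1 per even-dimensional cohomology group.
chi(P^14) = 14 + 1 = 15

15


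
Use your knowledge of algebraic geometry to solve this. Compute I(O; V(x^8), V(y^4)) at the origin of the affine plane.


The intersection multiplicity of V(x^a) and V(y^b) at the origin is:
I(O; V(x^8), V(y^4)) = dim_k(k[x,y]/(x^8, y^4))
A basis for k[x,y]/(x^8, y^4) is the set of monomials x^i * y^j
where 0 <= i < 8 and 0 <= j < 4.
The number of such monomials is 8 * 4 = 32

32


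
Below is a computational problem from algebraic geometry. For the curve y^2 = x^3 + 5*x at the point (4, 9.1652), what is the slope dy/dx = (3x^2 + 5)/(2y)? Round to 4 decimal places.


Using implicit differentiation of y^2 = x^3 + 5*x:
2y * dy/dx = 3x^2 + 5
dy/dx = (3x^2 + 5)/(2y)
Numerator: 3*4^2 + 5 = 53
Denominator: 2*9.1652 = 18.3304
dy/dx = 53/18.3304 = 2.8914

2.8914


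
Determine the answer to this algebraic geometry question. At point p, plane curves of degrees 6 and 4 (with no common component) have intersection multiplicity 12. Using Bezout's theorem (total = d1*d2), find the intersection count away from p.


By Bezout's theorem, the total intersection number is d1 * d2.
Total = 6 * 4 = 24
Intersection multiplicity at p = 12
Remaining intersections = 24 - 12 = 12

12


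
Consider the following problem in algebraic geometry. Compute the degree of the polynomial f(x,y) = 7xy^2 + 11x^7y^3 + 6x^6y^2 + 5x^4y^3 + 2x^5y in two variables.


Examine each term for its total degree (sum of exponents).
  Term '7xy^2' has total degree 1+2 = 3.
  Term '11x^7y^3' has total degree 7+3 = 10.
  Term '6x^6y^2' has total degree 6+2 = 8.
  Term '5x^4y^3' has total degree 4+3 = 7.
  Term '2x^5y' has total degree 5+1 = 6.
The maximum total degree among all terms is 10.

10


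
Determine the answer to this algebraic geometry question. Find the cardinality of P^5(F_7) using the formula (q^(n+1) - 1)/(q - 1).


P^5(F_7) has (q^(n+1) - 1)/(q - 1) points.
= 7^5 + 7^4 + 7^3 + 7^2 + 7^1 + 7^0
= 16807 + 2401 + 343 + 49 + 7 + 1
= 19608

19608


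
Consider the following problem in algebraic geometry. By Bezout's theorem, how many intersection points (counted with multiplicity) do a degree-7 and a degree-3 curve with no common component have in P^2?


Bezout's theorem states the intersection count equals the product of degrees.
Intersection count = 7 * 3 = 21

21


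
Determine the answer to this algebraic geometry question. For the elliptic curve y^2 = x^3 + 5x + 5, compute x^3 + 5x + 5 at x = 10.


Compute x^3 + 5x + 5 at x = 10:
x^3 = 10^3 = 1000
5*x = 5*10 = 50
Sum: 1000 + 50 + 5 = 1055

1055


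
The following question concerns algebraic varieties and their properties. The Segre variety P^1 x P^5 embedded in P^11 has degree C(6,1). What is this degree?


The degree of the Segre variety P^1 x P^5 is C(m+n, m).
= C(6, 1)
= 6

6


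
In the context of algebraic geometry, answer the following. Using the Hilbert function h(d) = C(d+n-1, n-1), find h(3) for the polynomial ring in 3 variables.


The Hilbert function for the polynomial ring in 3 variables is:
h(d) = C(d+n-1, n-1)
h(3) = C(3+3-1, 3-1) = C(5, 2)
= 5! / (2! * 3!)
= 10

10


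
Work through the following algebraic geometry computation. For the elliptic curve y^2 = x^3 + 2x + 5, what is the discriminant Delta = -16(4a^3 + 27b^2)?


Compute each component:
4a^3 = 4*2^3 = 4*8 = 32
27b^2 = 27*5^2 = 27*25 = 675
4a^3 + 27b^2 = 32 + 675 = 707
Delta = -16*707 = -11312

-11312


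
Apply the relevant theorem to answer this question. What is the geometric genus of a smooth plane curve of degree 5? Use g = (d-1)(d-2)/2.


Using the genus formula for smooth plane curves:
g = (d-1)(d-2)/2
g = (5-1)(5-2)/2
g = 4*3/2
g = 12/2 = 6

6


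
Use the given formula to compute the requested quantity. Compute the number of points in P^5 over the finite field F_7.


P^5(F_7) has (q^(n+1) - 1)/(q - 1) points.
= 7^5 + 7^4 + 7^3 + 7^2 + 7^1 + 7^0
= 16807 + 2401 + 343 + 49 + 7 + 1
= 19608

19608


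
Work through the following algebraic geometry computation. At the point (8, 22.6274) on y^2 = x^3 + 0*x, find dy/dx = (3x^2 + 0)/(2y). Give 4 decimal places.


Using implicit differentiation of y^2 = x^3 + 0*x:
2y * dy/dx = 3x^2 + 0
dy/dx = (3x^2 + 0)/(2y)
Numerator: 3*8^2 + 0 = 192
Denominator: 2*22.6274 = 45.2548
dy/dx = 192/45.2548 = 4.2426

4.2426


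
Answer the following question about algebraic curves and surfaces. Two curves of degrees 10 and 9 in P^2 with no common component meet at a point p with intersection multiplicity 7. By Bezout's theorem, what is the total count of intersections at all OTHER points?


By Bezout's theorem, the total intersection number is d1 * d2.
Total = 10 * 9 = 90
Intersection multiplicity at p = 7
Remaining intersections = 90 - 7 = 83

83


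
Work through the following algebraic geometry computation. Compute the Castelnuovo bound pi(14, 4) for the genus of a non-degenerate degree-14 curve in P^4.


Castelnuovo's bound: write d - 1 = m(r-1) + epsilon with 0 <= epsilon < r-1.
d - 1 = 14 - 1 = 13
r - 1 = 4 - 1 = 3
13 = 4*3 + 1, so m = 4, epsilon = 1
pi(d, r) = m(m-1)(r-1)/2 + m*epsilon
= 4*3*3/2 + 4*1
= 36/2 + 4
= 18 + 4 = 22

22


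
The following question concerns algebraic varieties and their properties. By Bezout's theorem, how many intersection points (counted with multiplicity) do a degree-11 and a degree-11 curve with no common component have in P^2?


Bezout's theorem states the intersection count equals the product of degrees.
Intersection count = 11 * 11 = 121

121


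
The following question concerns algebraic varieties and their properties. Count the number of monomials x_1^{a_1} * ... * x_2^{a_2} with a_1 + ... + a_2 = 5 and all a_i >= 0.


The number of degree-5 monomials in 2 variables is C(d+n-1, n-1).
= C(5+2-1, 2-1) = C(6, 1)
= 6

6


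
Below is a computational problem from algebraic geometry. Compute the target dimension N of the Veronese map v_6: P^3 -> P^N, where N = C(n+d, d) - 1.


The Veronese embedding v_d: P^n -> P^N maps each point to all
degree-d monomials in n+1 homogeneous coordinates.
N = C(n+d, d) - 1
N = C(3+6, 6) - 1
N = C(9, 6) - 1
C(9, 6) = 84
N = 84 - 1 = 83

83


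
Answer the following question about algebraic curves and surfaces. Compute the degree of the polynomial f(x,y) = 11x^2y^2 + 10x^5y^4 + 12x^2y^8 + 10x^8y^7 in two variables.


Examine each term for its total degree (sum of exponents).
  Term '11x^2y^2' has total degree 2+2 = 4.
  Term '10x^5y^4' has total degree 5+4 = 9.
  Term '12x^2y^8' has total degree 2+8 = 10.
  Term '10x^8y^7' has total degree 8+7 = 15.
The maximum total degree among all terms is 15.

15


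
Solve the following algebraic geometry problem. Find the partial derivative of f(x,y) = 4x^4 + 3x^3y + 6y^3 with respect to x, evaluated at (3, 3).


df/dx = 4*4*x^3 + 3*3*x^2*y
At (3,3): 4*4*3^3 + 3*3*3^2*3
= 432 + 243
= 675

675


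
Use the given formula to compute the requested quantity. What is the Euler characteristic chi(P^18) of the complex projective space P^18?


The complex projective space P^18 has one cell in each even real dimension 0, 2, ..., 36.
The cohomology groups are H^{2k}(P^18) = Z for k = 0,...,18, and 0 otherwise.
Euler characteristic = sum of Betti numbers = 1 per even-dimensional cohomology group.
chi(P^18) = 18 + 1 = 19

19


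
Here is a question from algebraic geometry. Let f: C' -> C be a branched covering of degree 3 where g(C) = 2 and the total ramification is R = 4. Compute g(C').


Riemann-Hurwitz formula: 2g' - 2 = d(2g - 2) + R
Given: d = 3, g = 2, R = 4
2g' - 2 = 3*(2*2 - 2) + 4
2g' - 2 = 3*2 + 4
2g' - 2 = 6 + 4 = 10
2g' = 12
g' = 6

6


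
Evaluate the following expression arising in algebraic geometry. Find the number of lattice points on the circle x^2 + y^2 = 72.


Systematically check integer values of x where x^2 <= 72.
For each valid x, check if 72 - x^2 is a perfect square.
x=6: 72 - 36 = 36, sqrt = 6 (valid)
Total integer solutions found: 4

4


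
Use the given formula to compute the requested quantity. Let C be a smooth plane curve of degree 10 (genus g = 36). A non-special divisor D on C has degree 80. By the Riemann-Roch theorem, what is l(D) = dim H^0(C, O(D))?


First, compute the genus of a smooth plane curve of degree 10:
g = (d-1)(d-2)/2 = (10-1)(10-2)/2 = 36
For a non-special divisor D (i.e., h^1(D) = 0), Riemann-Roch gives:
l(D) = deg(D) - g + 1
Since deg(D) = 80 >= 2g - 1 = 71, D is non-special.
l(D) = 80 - 36 + 1 = 45

45


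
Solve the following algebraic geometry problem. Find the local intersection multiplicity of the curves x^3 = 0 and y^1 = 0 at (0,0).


The intersection multiplicity of V(x^a) and V(y^b) at the origin is:
I(O; V(x^3), V(y^1)) = dim_k(k[x,y]/(x^3, y^1))
A basis for k[x,y]/(x^3, y^1) is the set of monomials x^i * y^j
where 0 <= i < 3 and 0 <= j < 1.
The number of such monomials is 3 * 1 = 3

3


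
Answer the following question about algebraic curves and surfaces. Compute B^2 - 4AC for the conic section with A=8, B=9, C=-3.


The discriminant of a conic Ax^2 + Bxy + Cy^2 + ... = 0 is B^2 - 4AC.
B^2 = 9^2 = 81
4AC = 4*8*(-3) = -96
Discriminant = 81 + 96 = 177

177


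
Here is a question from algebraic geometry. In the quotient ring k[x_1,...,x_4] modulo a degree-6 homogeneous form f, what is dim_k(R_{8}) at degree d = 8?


For R = k[x_1,...,x_n]/(f) with f homogeneous of degree e:
The Hilbert series is (1 - t^e)/(1 - t)^n.
So h(d) = C(d+n-1, n-1) - C(d-e+n-1, n-1) for d >= e.
With n=4, e=6, d=8:
C(8+4-1, 4-1) = C(11, 3) = 165
C(8-6+4-1, 4-1) = C(5, 3) = 10
h(8) = 165 - 10 = 155

155


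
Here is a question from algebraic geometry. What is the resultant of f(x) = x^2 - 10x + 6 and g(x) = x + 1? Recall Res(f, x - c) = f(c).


For Res(f, x - c), we evaluate f at x = c.
f(-1) = (-1)^2 - 10*(-1) + 6
= 1 + 10 + 6
= 11 + 6 = 17
Res(f, g) = 17

17


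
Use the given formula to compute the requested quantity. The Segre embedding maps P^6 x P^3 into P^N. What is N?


The Segre embedding maps P^m x P^n into P^N via
all products of coordinates from each factor.
N = (m+1)(n+1) - 1
N = (6+1)(3+1) - 1
N = 7*4 - 1
N = 28 - 1 = 27

27


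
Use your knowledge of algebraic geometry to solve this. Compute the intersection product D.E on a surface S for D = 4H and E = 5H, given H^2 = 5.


Using bilinearity of the intersection pairing on a surface S:
(aH).(bH) = ab * (H.H)
We have H^2 = 5.
D.E = (4H).(5H) = 4*5*5
= 20*5
= 100

100


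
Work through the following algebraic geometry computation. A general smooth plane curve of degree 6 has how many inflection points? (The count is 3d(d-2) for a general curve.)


For a general smooth plane curve C of degree d, the inflection points are
the intersection of C with its Hessian curve, which has degree 3(d-2).
By Bezout, the total intersection number is d * 3(d-2) = 6 * 12 = 72.
For a general curve every flex is ordinary, so each contributes
multiplicity 1 to C·Hess(C), and the number of distinct inflection
points is 3d(d-2).
Inflection points = 3*6*(6-2) = 3*6*4 = 72

72


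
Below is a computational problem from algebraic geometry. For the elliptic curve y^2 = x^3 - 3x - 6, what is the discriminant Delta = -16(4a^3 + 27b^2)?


Compute each component:
4a^3 = 4*(-3)^3 = 4*(-27) = -108
27b^2 = 27*(-6)^2 = 27*36 = 972
4a^3 + 27b^2 = -108 + 972 = 864
Delta = -16*864 = -13824

-13824


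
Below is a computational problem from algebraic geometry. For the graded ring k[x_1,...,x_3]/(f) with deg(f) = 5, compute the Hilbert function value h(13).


For R = k[x_1,...,x_n]/(f) with f homogeneous of degree e:
The Hilbert series is (1 - t^e)/(1 - t)^n.
So h(d) = C(d+n-1, n-1) - C(d-e+n-1, n-1) for d >= e.
With n=3, e=5, d=13:
C(13+3-1, 3-1) = C(15, 2) = 105
C(13-5+3-1, 3-1) = C(10, 2) = 45
h(13) = 105 - 45 = 60

60


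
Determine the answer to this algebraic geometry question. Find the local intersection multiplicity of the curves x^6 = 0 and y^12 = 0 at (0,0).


The intersection multiplicity of V(x^a) and V(y^b) at the origin is:
I(O; V(x^6), V(y^12)) = dim_k(k[x,y]/(x^6, y^12))
A basis for k[x,y]/(x^6, y^12) is the set of monomials x^i * y^j
where 0 <= i < 6 and 0 <= j < 12.
The number of such monomials is 6 * 12 = 72

72


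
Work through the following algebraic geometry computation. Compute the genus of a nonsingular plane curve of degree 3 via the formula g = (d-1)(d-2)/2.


Using the genus formula for smooth plane curves:
g = (d-1)(d-2)/2
g = (3-1)(3-2)/2
g = 2*1/2
g = 2/2 = 1

1


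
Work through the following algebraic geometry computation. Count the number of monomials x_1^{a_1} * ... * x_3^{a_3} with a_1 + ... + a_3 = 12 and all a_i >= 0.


The number of degree-12 monomials in 3 variables is C(d+n-1, n-1).
= C(12+3-1, 3-1) = C(14, 2)
= 91

91


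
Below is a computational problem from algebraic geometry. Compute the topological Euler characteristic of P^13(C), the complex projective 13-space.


The complex projective space P^13 has one cell in each even real dimension 0, 2, ..., 26.
The cohomology groups are H^{2k}(P^13) = Z for k = 0,...,13, and 0 otherwise.
Euler characteristic = sum of Betti numbers = 1 per even-dimensional cohomology group.
chi(P^13) = 13 + 1 = 14

14


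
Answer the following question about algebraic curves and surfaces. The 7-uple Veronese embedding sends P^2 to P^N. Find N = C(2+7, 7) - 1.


The Veronese embedding v_d: P^n -> P^N maps each point to all
degree-d monomials in n+1 homogeneous coordinates.
N = C(n+d, d) - 1
N = C(2+7, 7) - 1
N = C(9, 7) - 1
C(9, 7) = 36
N = 36 - 1 = 35

35


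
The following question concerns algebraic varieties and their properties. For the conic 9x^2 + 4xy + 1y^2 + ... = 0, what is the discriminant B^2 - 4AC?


The discriminant of a conic Ax^2 + Bxy + Cy^2 + ... = 0 is B^2 - 4AC.
B^2 = 4^2 = 16
4AC = 4*9*1 = 36
Discriminant = 16 - 36 = -20

-20


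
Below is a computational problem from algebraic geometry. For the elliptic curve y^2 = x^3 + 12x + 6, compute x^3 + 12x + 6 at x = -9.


Compute x^3 + 12x + 6 at x = -9:
x^3 = (-9)^3 = -729
12*x = 12*(-9) = -108
Sum: -729 - 108 + 6 = -831

-831


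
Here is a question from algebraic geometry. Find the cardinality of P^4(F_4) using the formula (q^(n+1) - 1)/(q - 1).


P^4(F_4) has (q^(n+1) - 1)/(q - 1) points.
= 4^4 + 4^3 + 4^2 + 4^1 + 4^0
= 256 + 64 + 16 + 4 + 1
= 341

341


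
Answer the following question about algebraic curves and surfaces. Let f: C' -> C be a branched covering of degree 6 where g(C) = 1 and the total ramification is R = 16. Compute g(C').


Riemann-Hurwitz formula: 2g' - 2 = d(2g - 2) + R
Given: d = 6, g = 1, R = 16
2g' - 2 = 6*(2*1 - 2) + 16
2g' - 2 = 6*0 + 16
2g' - 2 = 0 + 16 = 16
2g' = 18
g' = 9

9


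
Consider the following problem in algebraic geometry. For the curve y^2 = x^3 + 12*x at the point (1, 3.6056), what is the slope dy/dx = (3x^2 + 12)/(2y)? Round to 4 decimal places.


Using implicit differentiation of y^2 = x^3 + 12*x:
2y * dy/dx = 3x^2 + 12
dy/dx = (3x^2 + 12)/(2y)
Numerator: 3*1^2 + 12 = 15
Denominator: 2*3.6056 = 7.2112
dy/dx = 15/7.2112 = 2.0801

2.0801


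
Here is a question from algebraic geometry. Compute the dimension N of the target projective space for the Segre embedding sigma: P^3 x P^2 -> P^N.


The Segre embedding maps P^m x P^n into P^N via
all products of coordinates from each factor.
N = (m+1)(n+1) - 1
N = (3+1)(2+1) - 1
N = 4*3 - 1
N = 12 - 1 = 11

11


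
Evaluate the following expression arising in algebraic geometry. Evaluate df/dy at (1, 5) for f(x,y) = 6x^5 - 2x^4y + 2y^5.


df/dy = (-2)*x^4 + 5*2*y^4
At (1,5): (-2)*1^4 + 5*2*5^4
= -2 + 6250
= 6248

6248


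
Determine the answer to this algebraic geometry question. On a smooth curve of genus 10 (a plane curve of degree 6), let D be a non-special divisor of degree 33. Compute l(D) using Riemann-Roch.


First, compute the genus of a smooth plane curve of degree 6:
g = (d-1)(d-2)/2 = (6-1)(6-2)/2 = 10
For a non-special divisor D (i.e., h^1(D) = 0), Riemann-Roch gives:
l(D) = deg(D) - g + 1
Since deg(D) = 33 >= 2g - 1 = 19, D is non-special.
l(D) = 33 - 10 + 1 = 24

24


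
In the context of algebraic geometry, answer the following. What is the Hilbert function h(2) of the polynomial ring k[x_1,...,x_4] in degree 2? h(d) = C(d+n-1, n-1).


The Hilbert function for the polynomial ring in 4 variables is:
h(d) = C(d+n-1, n-1)
h(2) = C(2+4-1, 4-1) = C(5, 3)
= 5! / (3! * 2!)
= 10

10


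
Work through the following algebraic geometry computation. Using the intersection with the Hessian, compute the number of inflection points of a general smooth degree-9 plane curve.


For a general smooth plane curve C of degree d, the inflection points are
the intersection of C with its Hessian curve, which has degree 3(d-2).
By Bezout, the total intersection number is d * 3(d-2) = 9 * 21 = 189.
For a general curve every flex is ordinary, so each contributes
multiplicity 1 to C·Hess(C), and the number of distinct inflection
points is 3d(d-2).
Inflection points = 3*9*(9-2) = 3*9*7 = 189

189


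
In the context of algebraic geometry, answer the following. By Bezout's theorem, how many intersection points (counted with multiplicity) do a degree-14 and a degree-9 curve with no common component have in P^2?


Bezout's theorem states the intersection count equals the product of degrees.
Intersection count = 14 * 9 = 126

126


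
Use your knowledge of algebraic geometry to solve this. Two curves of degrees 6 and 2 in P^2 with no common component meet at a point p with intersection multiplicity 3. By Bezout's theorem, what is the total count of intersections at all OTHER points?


By Bezout's theorem, the total intersection number is d1 * d2.
Total = 6 * 2 = 12
Intersection multiplicity at p = 3
Remaining intersections = 12 - 3 = 9

9


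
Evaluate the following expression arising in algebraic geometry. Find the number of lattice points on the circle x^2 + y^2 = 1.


Systematically check integer values of x where x^2 <= 1.
For each valid x, check if 1 - x^2 is a perfect square.
x=0: 1 - 0 = 1, sqrt = 1 (valid)
x=1: 1 - 1 = 0, sqrt = 0 (valid)
Total integer solutions found: 4

4


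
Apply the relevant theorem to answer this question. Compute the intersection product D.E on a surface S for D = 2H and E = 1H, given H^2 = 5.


Using bilinearity of the intersection pairing on a surface S:
(aH).(bH) = ab * (H.H)
We have H^2 = 5.
D.E = (2H).(1H) = 2*1*5
= 2*5
= 10

10


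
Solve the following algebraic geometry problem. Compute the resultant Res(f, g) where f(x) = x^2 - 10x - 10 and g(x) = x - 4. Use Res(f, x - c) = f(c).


For Res(f, x - c), we evaluate f at x = c.
f(4) = 4^2 - 10*4 - 10
= 16 - 40 - 10
= -24 - 10 = -34
Res(f, g) = -34

-34


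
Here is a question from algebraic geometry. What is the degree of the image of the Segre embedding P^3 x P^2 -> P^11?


The degree of the Segre variety P^3 x P^2 is C(m+n, m).
= C(5, 3)
= 10

10


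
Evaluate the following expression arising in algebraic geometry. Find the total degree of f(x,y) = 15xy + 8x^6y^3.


Examine each term for its total degree (sum of exponents).
  Term '15xy' has total degree 1+1 = 2.
  Term '8x^6y^3' has total degree 6+3 = 9.
The maximum total degree among all terms is 9.

9


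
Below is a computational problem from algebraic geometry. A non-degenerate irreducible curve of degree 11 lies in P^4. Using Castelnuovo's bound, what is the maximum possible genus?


Castelnuovo's bound: write d - 1 = m(r-1) + epsilon with 0 <= epsilon < r-1.
d - 1 = 11 - 1 = 10
r - 1 = 4 - 1 = 3
10 = 3*3 + 1, so m = 3, epsilon = 1
pi(d, r) = m(m-1)(r-1)/2 + m*epsilon
= 3*2*3/2 + 3*1
= 18/2 + 3
= 9 + 3 = 12

12


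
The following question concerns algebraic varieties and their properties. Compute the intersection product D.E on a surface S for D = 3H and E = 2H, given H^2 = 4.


Using bilinearity of the intersection pairing on a surface S:
(aH).(bH) = ab * (H.H)
We have H^2 = 4.
D.E = (3H).(2H) = 3*2*4
= 6*4
= 24

24


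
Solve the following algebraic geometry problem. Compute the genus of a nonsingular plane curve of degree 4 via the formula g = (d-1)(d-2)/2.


Using the genus formula for smooth plane curves:
g = (d-1)(d-2)/2
g = (4-1)(4-2)/2
g = 3*2/2
g = 6/2 = 3

3


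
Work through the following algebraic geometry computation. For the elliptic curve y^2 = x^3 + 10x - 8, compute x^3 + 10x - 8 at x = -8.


Compute x^3 + 10x - 8 at x = -8:
x^3 = (-8)^3 = -512
10*x = 10*(-8) = -80
Sum: -512 - 80 - 8 = -600

-600


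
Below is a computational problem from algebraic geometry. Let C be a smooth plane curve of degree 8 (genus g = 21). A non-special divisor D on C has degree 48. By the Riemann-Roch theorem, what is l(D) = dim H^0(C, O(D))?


First, compute the genus of a smooth plane curve of degree 8:
g = (d-1)(d-2)/2 = (8-1)(8-2)/2 = 21
For a non-special divisor D (i.e., h^1(D) = 0), Riemann-Roch gives:
l(D) = deg(D) - g + 1
Since deg(D) = 48 >= 2g - 1 = 41, D is non-special.
l(D) = 48 - 21 + 1 = 28

28


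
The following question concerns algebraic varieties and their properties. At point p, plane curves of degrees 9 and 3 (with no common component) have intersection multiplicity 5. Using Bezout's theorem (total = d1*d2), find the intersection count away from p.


By Bezout's theorem, the total intersection number is d1 * d2.
Total = 9 * 3 = 27
Intersection multiplicity at p = 5
Remaining intersections = 27 - 5 = 22

22


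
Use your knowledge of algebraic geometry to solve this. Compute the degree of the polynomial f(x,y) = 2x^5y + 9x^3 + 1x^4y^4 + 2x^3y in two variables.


Examine each term for its total degree (sum of exponents).
  Term '2x^5y' has total degree 5+1 = 6.
  Term '9x^3' has total degree 3+0 = 3.
  Term '1x^4y^4' has total degree 4+4 = 8.
  Term '2x^3y' has total degree 3+1 = 4.
The maximum total degree among all terms is 8.

8


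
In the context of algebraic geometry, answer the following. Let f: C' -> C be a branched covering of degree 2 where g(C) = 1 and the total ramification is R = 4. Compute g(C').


Riemann-Hurwitz formula: 2g' - 2 = d(2g - 2) + R
Given: d = 2, g = 1, R = 4
2g' - 2 = 2*(2*1 - 2) + 4
2g' - 2 = 2*0 + 4
2g' - 2 = 0 + 4 = 4
2g' = 6
g' = 3

3


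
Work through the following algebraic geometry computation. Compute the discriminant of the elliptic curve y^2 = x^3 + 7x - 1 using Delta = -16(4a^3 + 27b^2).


Compute each component:
4a^3 = 4*7^3 = 4*343 = 1372
27b^2 = 27*(-1)^2 = 27*1 = 27
4a^3 + 27b^2 = 1372 + 27 = 1399
Delta = -16*1399 = -22384

-22384


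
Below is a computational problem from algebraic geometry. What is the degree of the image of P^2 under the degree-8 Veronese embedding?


The Veronese variety v_8(P^2) has degree d^r.
d^r = 8^2 = 64

64


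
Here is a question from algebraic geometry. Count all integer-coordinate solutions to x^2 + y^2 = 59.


Systematically check integer values of x where x^2 <= 59.
For each valid x, check if 59 - x^2 is a perfect square.
Total integer solutions found: 0

0


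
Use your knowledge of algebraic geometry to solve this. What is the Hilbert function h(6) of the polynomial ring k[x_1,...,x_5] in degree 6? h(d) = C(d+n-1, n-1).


The Hilbert function for the polynomial ring in 5 variables is:
h(d) = C(d+n-1, n-1)
h(6) = C(6+5-1, 5-1) = C(10, 4)
= 10! / (4! * 6!)
= 210

210


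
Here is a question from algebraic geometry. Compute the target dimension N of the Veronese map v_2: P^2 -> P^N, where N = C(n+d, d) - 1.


The Veronese embedding v_d: P^n -> P^N maps each point to all
degree-d monomials in n+1 homogeneous coordinates.
N = C(n+d, d) - 1
N = C(2+2, 2) - 1
N = C(4, 2) - 1
C(4, 2) = 6
N = 6 - 1 = 5

5


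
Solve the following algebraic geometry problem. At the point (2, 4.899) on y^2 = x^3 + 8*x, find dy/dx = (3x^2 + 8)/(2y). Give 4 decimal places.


Using implicit differentiation of y^2 = x^3 + 8*x:
2y * dy/dx = 3x^2 + 8
dy/dx = (3x^2 + 8)/(2y)
Numerator: 3*2^2 + 8 = 20
Denominator: 2*4.899 = 9.798
dy/dx = 20/9.798 = 2.0412

2.0412


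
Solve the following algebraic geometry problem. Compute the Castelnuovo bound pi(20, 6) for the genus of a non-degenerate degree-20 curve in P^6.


Castelnuovo's bound: write d - 1 = m(r-1) + epsilon with 0 <= epsilon < r-1.
d - 1 = 20 - 1 = 19
r - 1 = 6 - 1 = 5
19 = 3*5 + 4, so m = 3, epsilon = 4
pi(d, r) = m(m-1)(r-1)/2 + m*epsilon
= 3*2*5/2 + 3*4
= 30/2 + 12
= 15 + 12 = 27

27


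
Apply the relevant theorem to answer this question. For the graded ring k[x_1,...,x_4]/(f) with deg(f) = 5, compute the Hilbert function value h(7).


For R = k[x_1,...,x_n]/(f) with f homogeneous of degree e:
The Hilbert series is (1 - t^e)/(1 - t)^n.
So h(d) = C(d+n-1, n-1) - C(d-e+n-1, n-1) for d >= e.
With n=4, e=5, d=7:
C(7+4-1, 4-1) = C(10, 3) = 120
C(7-5+4-1, 4-1) = C(5, 3) = 10
h(7) = 120 - 10 = 110

110


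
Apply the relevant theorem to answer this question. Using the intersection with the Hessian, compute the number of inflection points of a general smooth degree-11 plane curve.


For a general smooth plane curve C of degree d, the inflection points are
the intersection of C with its Hessian curve, which has degree 3(d-2).
By Bezout, the total intersection number is d * 3(d-2) = 11 * 27 = 297.
For a general curve every flex is ordinary, so each contributes
multiplicity 1 to C·Hess(C), and the number of distinct inflection
points is 3d(d-2).
Inflection points = 3*11*(11-2) = 3*11*9 = 297

297


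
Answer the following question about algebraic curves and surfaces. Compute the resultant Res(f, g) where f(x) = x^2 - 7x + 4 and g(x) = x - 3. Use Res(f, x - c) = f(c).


For Res(f, x - c), we evaluate f at x = c.
f(3) = 3^2 - 7*3 + 4
= 9 - 21 + 4
= -12 + 4 = -8
Res(f, g) = -8

-8


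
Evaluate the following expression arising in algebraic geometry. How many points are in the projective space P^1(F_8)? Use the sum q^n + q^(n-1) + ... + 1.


P^1(F_8) has (q^(n+1) - 1)/(q - 1) points.
= 8^1 + 8^0
= 8 + 1
= 9

9


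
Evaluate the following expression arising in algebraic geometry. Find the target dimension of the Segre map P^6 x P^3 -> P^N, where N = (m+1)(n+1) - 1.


The Segre embedding maps P^m x P^n into P^N via
all products of coordinates from each factor.
N = (m+1)(n+1) - 1
N = (6+1)(3+1) - 1
N = 7*4 - 1
N = 28 - 1 = 27

27


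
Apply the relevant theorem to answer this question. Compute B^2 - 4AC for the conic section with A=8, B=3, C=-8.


The discriminant of a conic Ax^2 + Bxy + Cy^2 + ... = 0 is B^2 - 4AC.
B^2 = 3^2 = 9
4AC = 4*8*(-8) = -256
Discriminant = 9 + 256 = 265

265


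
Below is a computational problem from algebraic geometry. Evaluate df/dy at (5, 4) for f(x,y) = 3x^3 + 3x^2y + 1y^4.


df/dy = 3*x^2 + 4*1*y^3
At (5,4): 3*5^2 + 4*1*4^3
= 75 + 256
= 331

331


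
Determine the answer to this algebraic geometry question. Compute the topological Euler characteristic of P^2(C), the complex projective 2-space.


The complex projective space P^2 has one cell in each even real dimension 0, 2, ..., 4.
The cohomology groups are H^{2k}(P^2) = Z for k = 0,...,2, and 0 otherwise.
Euler characteristic = sum of Betti numbers = 1 per even-dimensional cohomology group.
chi(P^2) = 2 + 1 = 3

3


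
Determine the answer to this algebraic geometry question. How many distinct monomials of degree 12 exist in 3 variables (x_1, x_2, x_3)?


The number of degree-12 monomials in 3 variables is C(d+n-1, n-1).
= C(12+3-1, 3-1) = C(14, 2)
= 91

91


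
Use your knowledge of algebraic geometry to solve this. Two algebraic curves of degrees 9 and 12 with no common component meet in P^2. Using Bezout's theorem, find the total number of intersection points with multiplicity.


Bezout's theorem states the intersection count equals the product of degrees.
Intersection count = 9 * 12 = 108

108


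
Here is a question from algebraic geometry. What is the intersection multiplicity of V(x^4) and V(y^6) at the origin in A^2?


The intersection multiplicity of V(x^a) and V(y^b) at the origin is:
I(O; V(x^4), V(y^6)) = dim_k(k[x,y]/(x^4, y^6))
A basis for k[x,y]/(x^4, y^6) is the set of monomials x^i * y^j
where 0 <= i < 4 and 0 <= j < 6.
The number of such monomials is 4 * 6 = 24

24


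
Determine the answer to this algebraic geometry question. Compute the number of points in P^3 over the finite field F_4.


P^3(F_4) has (q^(n+1) - 1)/(q - 1) points.
= 4^3 + 4^2 + 4^1 + 4^0
= 64 + 16 + 4 + 1
= 85

85


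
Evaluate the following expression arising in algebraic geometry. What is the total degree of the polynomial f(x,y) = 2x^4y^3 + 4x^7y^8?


Examine each term for its total degree (sum of exponents).
  Term '2x^4y^3' has total degree 4+3 = 7.
  Term '4x^7y^8' has total degree 7+8 = 15.
The maximum total degree among all terms is 15.

15


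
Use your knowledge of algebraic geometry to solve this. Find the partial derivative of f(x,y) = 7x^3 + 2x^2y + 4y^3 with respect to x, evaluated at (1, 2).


df/dx = 3*7*x^2 + 2*2*x^1*y
At (1,2): 3*7*1^2 + 2*2*1^1*2
= 21 + 8
= 29

29


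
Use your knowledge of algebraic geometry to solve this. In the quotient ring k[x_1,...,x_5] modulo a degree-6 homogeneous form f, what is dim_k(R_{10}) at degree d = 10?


For R = k[x_1,...,x_n]/(f) with f homogeneous of degree e:
The Hilbert series is (1 - t^e)/(1 - t)^n.
So h(d) = C(d+n-1, n-1) - C(d-e+n-1, n-1) for d >= e.
With n=5, e=6, d=10:
C(10+5-1, 5-1) = C(14, 4) = 1001
C(10-6+5-1, 5-1) = C(8, 4) = 70
h(10) = 1001 - 70 = 931

931


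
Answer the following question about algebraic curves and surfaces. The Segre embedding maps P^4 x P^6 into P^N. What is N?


The Segre embedding maps P^m x P^n into P^N via
all products of coordinates from each factor.
N = (m+1)(n+1) - 1
N = (4+1)(6+1) - 1
N = 5*7 - 1
N = 35 - 1 = 34

34
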